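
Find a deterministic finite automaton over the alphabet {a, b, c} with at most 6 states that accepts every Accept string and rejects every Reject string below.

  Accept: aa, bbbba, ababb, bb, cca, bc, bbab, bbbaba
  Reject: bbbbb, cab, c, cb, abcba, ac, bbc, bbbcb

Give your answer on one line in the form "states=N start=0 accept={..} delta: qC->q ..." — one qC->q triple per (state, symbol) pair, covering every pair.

State merging on the prefix tree: take the shortest (then alphabetical) example prefix whose next move is undefined and point that move at state 0, else 1, else 2, ...; a target is out if some Accept/Reject pair would then sit in one state with the same input left (inseparable). If every existing state is out, open a new one.
a: 0a undefined. 0a->0: ok.
b: 0b undefined. 0b->0: no, aa/bbbbb meet in 0. Open state 1: 0b->1.
c: 0c undefined. 0c->0: no, aa/c meet in 0. 0c->1: no, bb/cb meet in 1 with "b" left. Open state 2: 0c->2.
bb: 1b undefined. 1b->0: no, bbab/bbbbb meet in 1. 1b->1: no, bb/bbbbb meet in 1. 1b->2: no, bb/c meet in 2. Open state 3: 1b->3.
bc: 1c undefined. 1c->0: ok.
ca: 2a undefined. 2a->0: ok.
cb: 2b undefined. 2b->0: no, aa/cb meet in 0. 2b->1: ok.
cc: 2c undefined. 2c->0: ok.
aba: 1a undefined. 1a->0: no, aa/abcba meet in 0. 1a->1: ok.
bba: 3a undefined. 3a->0: no, bbab/cab meet in 1. 3a->1: ok.
bbb: 3b undefined. 3b->0: no, bbbba/cab meet in 1. 3b->1: no, bbbba/bbbbb meet in 1. 3b->2: no, bbbba/cab meet in 1. 3b->3: no, bbbba/cab meet in 1. Open state 4: 3b->4.
bbc: 3c undefined. 3c->0: no, aa/bbc meet in 0. 3c->1: ok.
bbba: 4a undefined. 4a->0: no, bbbaba/cab meet in 1. 4a->1: no, bbbaba/cab meet in 1. 4a->2: no, bbbaba/cab meet in 1. 4a->3: ok.
bbbb: 4b undefined. 4b->0: ok.
bbbc: 4c undefined. 4c->0: ok.
All examples now run through 5 states with every (state, symbol) defined. Accept strings end in {0,3,4}, Reject strings end in {1,2}; accept={0,3,4}.

states=5 start=0 accept={0,3,4} delta: 0a->0 0b->1 0c->2 1a->1 1b->3 1c->0 2a->0 2b->1 2c->0 3a->1 3b->4 3c->1 4a->3 4b->0 4c->0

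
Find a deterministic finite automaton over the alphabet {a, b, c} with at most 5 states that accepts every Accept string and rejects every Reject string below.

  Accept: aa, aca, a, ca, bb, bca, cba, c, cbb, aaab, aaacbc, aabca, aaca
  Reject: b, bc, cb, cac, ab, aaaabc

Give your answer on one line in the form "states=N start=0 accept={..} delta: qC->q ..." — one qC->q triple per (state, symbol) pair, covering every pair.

Fold the examples into a partial DFA from state 0: repeatedly fix the first undefined (state, symbol) met by the shortest-then-alphabetical prefix, trying targets in increasing order and rejecting any under which an Accept and a Reject string meet in one state with the same remainder; add a state when all current targets are rejected. Accepting states are where Accept strings end.
a: 0a undefined. 0a->0: no, aaab/b meet in 0 with "b" left. Open state 1: 0a->1.
b: 0b undefined. 0b->0: no, bb/b meet in 0. 0b->1: no, a/b meet in 1. Open state 2: 0b->2.
c: 0c undefined. 0c->0: ok.
aa: 1a undefined. 1a->0: no, aaab/ab meet in 1 with "b" left. 1a->1: no, aaab/ab meet in 1 with "b" left. 1a->2: no, aa/b meet in 2. Open state 3: 1a->3.
ab: 1b undefined. 1b->0: no, c/ab meet in 0. 1b->1: no, a/ab meet in 1. 1b->2: ok.
ac: 1c undefined. 1c->0: no, c/cac meet in 0. 1c->1: no, a/cac meet in 1. 1c->2: ok.
bb: 2b undefined. 2b->0: ok.
bc: 2c undefined. 2c->0: no, bb/bc meet in 0. 2c->1: no, a/bc meet in 1. 2c->2: ok.
aaa: 3a undefined. 3a->0: no, aaab/b meet in 2. 3a->1: no, aaab/b meet in 2. 3a->2: ok.
aab: 3b undefined. 3b->0: ok.
aac: 3c undefined. 3c->0: ok.
aca: 2a undefined. 2a->0: ok.
All examples now run through 4 states with every (state, symbol) defined. Accept strings end in {0,1,3}, Reject strings end in {2}; accept={0,1,3}.

states=4 start=0 accept={0,1,3} delta: 0a->1 0b->2 0c->0 1a->3 1b->2 1c->2 2a->0 2b->0 2c->2 3a->2 3b->0 3c->0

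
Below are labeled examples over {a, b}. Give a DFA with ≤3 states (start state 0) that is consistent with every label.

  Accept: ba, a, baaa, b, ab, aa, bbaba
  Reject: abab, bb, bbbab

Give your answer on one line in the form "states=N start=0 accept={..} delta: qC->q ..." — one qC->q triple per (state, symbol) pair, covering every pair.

states=3 start=0 accept={0,1} delta: 0a->0 0b->1 1a->1 1b->2 2a->0 2b->1

Grow the machine one transition at a time. Run the examples from 0; the earliest place one falls off (shortest prefix, ties alphabetical) gets sent to the lowest-numbered state that keeps every Accept/Reject pair distinguishable — a pair clashes when both reach the same state with identical unread suffix — and to a fresh state only if none does.
a: 0a undefined. 0a->0: ok.
b: 0b undefined. 0b->0: no, ba/abab meet in 0. Open state 1: 0b->1.
ba: 1a undefined. 1a->0: no, b/abab meet in 1. 1a->1: ok.
bb: 1b undefined. 1b->0: no, a/abab meet in 0. 1b->1: no, ba/abab meet in 1. Open state 2: 1b->2.
bba: 2a undefined. 2a->0: ok.
bbb: 2b undefined. 2b->0: no, ba/bbbab meet in 1. 2b->1: ok.
All examples now run through 3 states with every (state, symbol) defined. Accept strings end in {0,1}, Reject strings end in {2}; accept={0,1}.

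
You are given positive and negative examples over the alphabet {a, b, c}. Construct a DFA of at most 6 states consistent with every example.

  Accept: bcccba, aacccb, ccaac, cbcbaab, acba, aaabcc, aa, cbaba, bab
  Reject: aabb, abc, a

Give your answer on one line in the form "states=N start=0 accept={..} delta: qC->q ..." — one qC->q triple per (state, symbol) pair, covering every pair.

states=4 start=0 accept={2,3} delta: 0a->1 0b->0 0c->1 1a->2 1b->2 1c->1 2a->3 2b->0 2c->1 3a->3 3b->3 3c->3

State merging on the prefix tree: take the shortest (then alphabetical) example prefix whose next move is undefined and point that move at state 0, else 1, else 2, ...; a target is out if some Accept/Reject pair would then sit in one state with the same input left (inseparable). If every existing state is out, open a new one.
a: 0a undefined. 0a->0: no, aa/a meet in 0. Open state 1: 0a->1.
b: 0b undefined. 0b->0: ok.
c: 0c undefined. 0c->0: no, bcccba/a meet in 1. 0c->1: ok.
aa: 1a undefined. 1a->0: no, aa/aabb meet in 0. 1a->1: no, aa/a meet in 1. Open state 2: 1a->2.
ab: 1b undefined. 1b->0: no, cbaba/abc meet in 1. 1b->1: no, bab/a meet in 1. 1b->2: ok.
ac: 1c undefined. 1c->0: no, ccaac/abc meet in 2 with "c" left. 1c->1: ok.
aaa: 2a undefined. 2a->0: no, ccaac/a meet in 1. 2a->1: no, bcccba/a meet in 1. 2a->2: no, ccaac/abc meet in 2 with "c" left. Open state 3: 2a->3.
aab: 2b undefined. 2b->0: ok.
aac: 2c undefined. 2c->0: no, cbcbaab/aabb meet in 0. 2c->1: ok.
aaab: 3b undefined. 3b->0: no, aaabcc/abc meet in 1. 3b->1: no, aaabcc/abc meet in 1. 3b->2: no, aaabcc/abc meet in 1. 3b->3: ok.
aaabc: 3c undefined. 3c->0: no, ccaac/aabb meet in 0. 3c->1: no, ccaac/abc meet in 1. 3c->2: no, aaabcc/abc meet in 1. 3c->3: ok.
cbaba: 3a undefined. 3a->0: no, cbcbaab/aabb meet in 0. 3a->1: no, cbaba/abc meet in 1. 3a->2: no, cbcbaab/aabb meet in 0. 3a->3: ok.
All examples now run through 4 states with every (state, symbol) defined. Accept strings end in {2,3}, Reject strings end in {0,1}; accept={2,3}.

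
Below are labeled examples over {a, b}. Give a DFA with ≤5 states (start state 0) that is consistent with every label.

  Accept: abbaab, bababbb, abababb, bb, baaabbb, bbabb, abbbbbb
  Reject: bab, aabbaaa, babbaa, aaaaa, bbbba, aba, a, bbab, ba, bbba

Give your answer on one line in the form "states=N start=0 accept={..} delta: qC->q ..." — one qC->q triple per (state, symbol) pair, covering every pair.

states=4 start=0 accept={2} delta: 0a->0 0b->1 1a->0 1b->2 2a->3 2b->2 3a->1 3b->1

Grow the machine one transition at a time. Run the examples from 0; the earliest place one falls off (shortest prefix, ties alphabetical) gets sent to the lowest-numbered state that keeps every Accept/Reject pair distinguishable — a pair clashes when both reach the same state with identical unread suffix — and to a fresh state only if none does.
a: 0a undefined. 0a->0: ok.
b: 0b undefined. 0b->0: no, abbaab/bab meet in 0. Open state 1: 0b->1.
ba: 1a undefined. 1a->0: ok.
bb: 1b undefined. 1b->0: no, abbaab/bab meet in 1. 1b->1: no, abbaab/bab meet in 1. Open state 2: 1b->2.
bba: 2a undefined. 2a->0: no, abbaab/bab meet in 1. 2a->1: no, abbaab/bab meet in 1. 2a->2: no, abbaab/bbab meet in 2 with "b" left. Open state 3: 2a->3.
bbb: 2b undefined. 2b->0: no, bababbb/aaaaa meet in 0. 2b->1: no, bababbb/bab meet in 1. 2b->2: ok.
bbab: 3b undefined. 3b->0: no, bbabb/bab meet in 1. 3b->1: ok.
abbaa: 3a undefined. 3a->0: no, abbaab/bab meet in 1. 3a->1: ok.
All examples now run through 4 states with every (state, symbol) defined. Accept strings end in {2}, Reject strings end in {0,1,3}; accept={2}.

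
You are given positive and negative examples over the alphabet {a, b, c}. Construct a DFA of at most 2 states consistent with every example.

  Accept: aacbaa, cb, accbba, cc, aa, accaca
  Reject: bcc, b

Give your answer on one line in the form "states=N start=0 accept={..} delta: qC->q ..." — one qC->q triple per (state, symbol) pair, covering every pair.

State merging on the prefix tree: take the shortest (then alphabetical) example prefix whose next move is undefined and point that move at state 0, else 1, else 2, ...; a target is out if some Accept/Reject pair would then sit in one state with the same input left (inseparable). If every existing state is out, open a new one.
a: 0a undefined. 0a->0: ok.
b: 0b undefined. 0b->0: no, cc/bcc meet in 0 with "cc" left. Open state 1: 0b->1.
c: 0c undefined. 0c->0: no, cb/b meet in 1. 0c->1: ok.
bc: 1c undefined. 1c->0: ok.
cb: 1b undefined. 1b->0: ok.
accaca: 1a undefined. 1a->0: ok.
All examples now run through 2 states with every (state, symbol) defined. Accept strings end in {0}, Reject strings end in {1}; accept={0}.

states=2 start=0 accept={0} delta: 0a->0 0b->1 0c->1 1a->0 1b->0 1c->0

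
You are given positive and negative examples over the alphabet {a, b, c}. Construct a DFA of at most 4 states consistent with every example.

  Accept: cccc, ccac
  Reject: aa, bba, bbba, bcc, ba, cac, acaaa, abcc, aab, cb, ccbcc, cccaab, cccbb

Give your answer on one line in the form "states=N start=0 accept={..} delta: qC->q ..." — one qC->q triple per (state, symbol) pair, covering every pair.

states=4 start=0 accept={3} delta: 0a->0 0b->0 0c->1 1a->0 1b->0 1c->2 2a->2 2b->0 2c->3 3a->0 3b->0 3c->3

Fold the examples into a partial DFA from state 0: repeatedly fix the first undefined (state, symbol) met by the shortest-then-alphabetical prefix, trying targets in increasing order and rejecting any under which an Accept and a Reject string meet in one state with the same remainder; add a state when all current targets are rejected. Accepting states are where Accept strings end.
a: 0a undefined. 0a->0: ok.
b: 0b undefined. 0b->0: ok.
c: 0c undefined. 0c->0: no, cccc/aa meet in 0. Open state 1: 0c->1.
ca: 1a undefined. 1a->0: ok.
cb: 1b undefined. 1b->0: ok.
cc: 1c undefined. 1c->0: no, cccc/aa meet in 0. 1c->1: no, cccc/bcc meet in 1. Open state 2: 1c->2.
cca: 2a undefined. 2a->0: no, ccac/cac meet in 1. 2a->1: no, ccac/bcc meet in 2. 2a->2: ok.
ccb: 2b undefined. 2b->0: ok.
ccc: 2c undefined. 2c->0: no, cccc/cac meet in 1. 2c->1: no, cccc/bcc meet in 2. 2c->2: no, cccc/bcc meet in 2. Open state 3: 2c->3.
ccca: 3a undefined. 3a->0: ok.
cccb: 3b undefined. 3b->0: ok.
cccc: 3c undefined. 3c->0: no, cccc/aa meet in 0. 3c->1: no, cccc/cac meet in 1. 3c->2: no, cccc/bcc meet in 2. 3c->3: ok.
All examples now run through 4 states with every (state, symbol) defined. Accept strings end in {3}, Reject strings end in {0,1,2}; accept={3}.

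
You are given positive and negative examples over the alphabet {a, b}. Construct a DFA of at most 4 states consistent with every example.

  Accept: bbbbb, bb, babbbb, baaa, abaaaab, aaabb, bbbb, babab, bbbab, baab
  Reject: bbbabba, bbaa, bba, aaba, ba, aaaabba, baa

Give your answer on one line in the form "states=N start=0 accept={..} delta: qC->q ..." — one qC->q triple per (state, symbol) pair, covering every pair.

State merging on the prefix tree: take the shortest (then alphabetical) example prefix whose next move is undefined and point that move at state 0, else 1, else 2, ...; a target is out if some Accept/Reject pair would then sit in one state with the same input left (inseparable). If every existing state is out, open a new one.
a: 0a undefined. 0a->0: ok.
b: 0b undefined. 0b->0: no, bbbbb/bbbabba meet in 0. Open state 1: 0b->1.
ba: 1a undefined. 1a->0: no, baaa/aaba meet in 0. 1a->1: no, baaa/aaba meet in 1. Open state 2: 1a->2.
bb: 1b undefined. 1b->0: no, bb/bbaa meet in 0. 1b->1: ok.
baa: 2a undefined. 2a->0: no, baaa/bbaa meet in 0. 2a->1: no, bbbbb/bbaa meet in 1. 2a->2: no, baaa/bbaa meet in 2. Open state 3: 2a->3.
bab: 2b undefined. 2b->0: ok.
baaa: 3a undefined. 3a->0: ok.
baab: 3b undefined. 3b->0: ok.
All examples now run through 4 states with every (state, symbol) defined. Accept strings end in {0,1}, Reject strings end in {2,3}; accept={0,1}.

states=4 start=0 accept={0,1} delta: 0a->0 0b->1 1a->2 1b->1 2a->3 2b->0 3a->0 3b->0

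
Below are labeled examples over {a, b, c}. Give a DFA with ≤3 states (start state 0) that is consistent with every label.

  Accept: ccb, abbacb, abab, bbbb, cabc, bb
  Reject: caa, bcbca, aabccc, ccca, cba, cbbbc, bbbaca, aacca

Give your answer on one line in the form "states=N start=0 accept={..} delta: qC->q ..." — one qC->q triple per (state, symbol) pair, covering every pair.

states=3 start=0 accept={0,2} delta: 0a->0 0b->0 0c->1 1a->1 1b->2 1c->1 2a->1 2b->0 2c->2

State merging on the prefix tree: take the shortest (then alphabetical) example prefix whose next move is undefined and point that move at state 0, else 1, else 2, ...; a target is out if some Accept/Reject pair would then sit in one state with the same input left (inseparable). If every existing state is out, open a new one.
a: 0a undefined. 0a->0: ok.
b: 0b undefined. 0b->0: ok.
c: 0c undefined. 0c->0: no, ccb/caa meet in 0. Open state 1: 0c->1.
ca: 1a undefined. 1a->0: no, abab/caa meet in 0. 1a->1: ok.
cb: 1b undefined. 1b->0: no, abbacb/cba meet in 0. 1b->1: no, abbacb/caa meet in 1. Open state 2: 1b->2.
cc: 1c undefined. 1c->0: no, ccb/aacca meet in 0. 1c->1: ok.
cba: 2a undefined. 2a->0: no, abab/cba meet in 0. 2a->1: ok.
cbb: 2b undefined. 2b->0: ok.
bcbc: 2c undefined. 2c->0: no, abab/bcbca meet in 0. 2c->1: no, cabc/caa meet in 1. 2c->2: ok.
All examples now run through 3 states with every (state, symbol) defined. Accept strings end in {0,2}, Reject strings end in {1}; accept={0,2}.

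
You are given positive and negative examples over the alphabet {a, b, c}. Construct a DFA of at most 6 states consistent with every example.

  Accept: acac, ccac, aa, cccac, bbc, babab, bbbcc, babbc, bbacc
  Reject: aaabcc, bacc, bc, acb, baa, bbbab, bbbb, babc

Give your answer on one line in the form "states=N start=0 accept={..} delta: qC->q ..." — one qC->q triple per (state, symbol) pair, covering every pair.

Fold the examples into a partial DFA from state 0: repeatedly fix the first undefined (state, symbol) met by the shortest-then-alphabetical prefix, trying targets in increasing order and rejecting any under which an Accept and a Reject string meet in one state with the same remainder; add a state when all current targets are rejected. Accepting states are where Accept strings end.
a: 0a undefined. 0a->0: ok.
b: 0b undefined. 0b->0: no, aa/baa meet in 0. Open state 1: 0b->1.
c: 0c undefined. 0c->0: ok.
ba: 1a undefined. 1a->0: no, acac/bacc meet in 0. 1a->1: no, bbc/babc meet in 1 with "bc" left. Open state 2: 1a->2.
bb: 1b undefined. 1b->0: no, acac/bbbb meet in 0. 1b->1: no, bbc/bc meet in 1 with "c" left. 1b->2: no, babab/bbbab meet in 2 with "bab" left. Open state 3: 1b->3.
bc: 1c undefined. 1c->0: no, acac/aaabcc meet in 0. 1c->1: ok.
baa: 2a undefined. 2a->0: no, acac/baa meet in 0. 2a->1: ok.
bab: 2b undefined. 2b->0: no, acac/babc meet in 0. 2b->1: no, babab/aaabcc meet in 1. 2b->2: no, babbc/babc meet in 2 with "c" left. 2b->3: no, bbc/babc meet in 3 with "c" left. Open state 4: 2b->4.
bac: 2c undefined. 2c->0: no, acac/bacc meet in 0. 2c->1: ok.
bba: 3a undefined. 3a->0: ok.
bbb: 3b undefined. 3b->0: ok.
bbc: 3c undefined. 3c->0: ok.
baba: 4a undefined. 4a->0: no, babab/aaabcc meet in 1. 4a->1: ok.
babb: 4b undefined. 4b->0: ok.
babc: 4c undefined. 4c->0: no, acac/babc meet in 0. 4c->1: ok.
All examples now run through 5 states with every (state, symbol) defined. Accept strings end in {0,3}, Reject strings end in {1}; accept={0,3}.

states=5 start=0 accept={0,3} delta: 0a->0 0b->1 0c->0 1a->2 1b->3 1c->1 2a->1 2b->4 2c->1 3a->0 3b->0 3c->0 4a->1 4b->0 4c->1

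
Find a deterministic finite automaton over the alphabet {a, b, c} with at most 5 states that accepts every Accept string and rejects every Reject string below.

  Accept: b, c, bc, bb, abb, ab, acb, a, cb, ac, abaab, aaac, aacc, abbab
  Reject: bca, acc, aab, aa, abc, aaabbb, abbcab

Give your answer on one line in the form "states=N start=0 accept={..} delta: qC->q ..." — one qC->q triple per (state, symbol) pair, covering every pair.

State merging on the prefix tree: take the shortest (then alphabetical) example prefix whose next move is undefined and point that move at state 0, else 1, else 2, ...; a target is out if some Accept/Reject pair would then sit in one state with the same input left (inseparable). If every existing state is out, open a new one.
a: 0a undefined. 0a->0: no, b/aab meet in 0 with "b" left. Open state 1: 0a->1.
b: 0b undefined. 0b->0: ok.
c: 0c undefined. 0c->0: no, a/bca meet in 1. 0c->1: ok.
aa: 1a undefined. 1a->0: no, b/bca meet in 0. 1a->1: no, c/bca meet in 1. Open state 2: 1a->2.
ab: 1b undefined. 1b->0: no, c/abc meet in 1. 1b->1: no, ac/abc meet in 1 with "c" left. 1b->2: no, abb/aab meet in 2 with "b" left. Open state 3: 1b->3.
ac: 1c undefined. 1c->0: no, c/acc meet in 1. 1c->1: no, c/acc meet in 1. 1c->2: no, acb/aab meet in 2 with "b" left. 1c->3: ok.
aaa: 2a undefined. 2a->0: no, b/aaabbb meet in 0. 2a->1: ok.
aab: 2b undefined. 2b->0: no, b/aab meet in 0. 2b->1: no, c/aab meet in 1. 2b->2: ok.
aac: 2c undefined. 2c->0: ok.
aba: 3a undefined. 3a->0: ok.
abb: 3b undefined. 3b->0: no, b/aaabbb meet in 0. 3b->1: no, b/abbcab meet in 0. 3b->2: no, abb/bca meet in 2. 3b->3: no, abb/aaabbb meet in 3. Open state 4: 3b->4.
abc: 3c undefined. 3c->0: no, b/acc meet in 0. 3c->1: no, c/acc meet in 1. 3c->2: ok.
abba: 4a undefined. 4a->0: ok.
abbc: 4c undefined. 4c->0: no, ab/abbcab meet in 3. 4c->1: ok.
aaabbb: 4b undefined. 4b->0: no, b/aaabbb meet in 0. 4b->1: no, c/aaabbb meet in 1. 4b->2: ok.
All examples now run through 5 states with every (state, symbol) defined. Accept strings end in {0,1,3,4}, Reject strings end in {2}; accept={0,1,3,4}.

states=5 start=0 accept={0,1,3,4} delta: 0a->1 0b->0 0c->1 1a->2 1b->3 1c->3 2a->1 2b->2 2c->0 3a->0 3b->4 3c->2 4a->0 4b->2 4c->1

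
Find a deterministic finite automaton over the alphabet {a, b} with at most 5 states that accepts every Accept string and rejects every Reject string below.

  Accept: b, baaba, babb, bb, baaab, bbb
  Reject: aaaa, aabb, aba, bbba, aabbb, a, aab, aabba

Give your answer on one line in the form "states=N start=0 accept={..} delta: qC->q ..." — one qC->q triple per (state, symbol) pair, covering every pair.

states=5 start=0 accept={0} delta: 0a->1 0b->0 1a->2 1b->0 2a->0 2b->3 3a->0 3b->4 4a->1 4b->1

Grow the machine one transition at a time. Run the examples from 0; the earliest place one falls off (shortest prefix, ties alphabetical) gets sent to the lowest-numbered state that keeps every Accept/Reject pair distinguishable — a pair clashes when both reach the same state with identical unread suffix — and to a fresh state only if none does.
a: 0a undefined. 0a->0: no, b/aab meet in 0 with "b" left. Open state 1: 0a->1.
b: 0b undefined. 0b->0: ok.
aa: 1a undefined. 1a->0: no, b/aaaa meet in 0. 1a->1: no, baaba/aba meet in 1 with "ba" left. Open state 2: 1a->2.
ab: 1b undefined. 1b->0: ok.
aaa: 2a undefined. 2a->0: ok.
aab: 2b undefined. 2b->0: no, b/aabb meet in 0. 2b->1: no, b/aabb meet in 0. 2b->2: no, b/aabba meet in 0. Open state 3: 2b->3.
aabb: 3b undefined. 3b->0: no, b/aabb meet in 0. 3b->1: no, b/aabbb meet in 0. 3b->2: no, b/aabba meet in 0. 3b->3: no, baaba/aabba meet in 3 with "a" left. Open state 4: 3b->4.
aabba: 4a undefined. 4a->0: no, b/aabba meet in 0. 4a->1: ok.
aabbb: 4b undefined. 4b->0: no, b/aabbb meet in 0. 4b->1: ok.
baaba: 3a undefined. 3a->0: ok.
All examples now run through 5 states with every (state, symbol) defined. Accept strings end in {0}, Reject strings end in {1,3,4}; accept={0}.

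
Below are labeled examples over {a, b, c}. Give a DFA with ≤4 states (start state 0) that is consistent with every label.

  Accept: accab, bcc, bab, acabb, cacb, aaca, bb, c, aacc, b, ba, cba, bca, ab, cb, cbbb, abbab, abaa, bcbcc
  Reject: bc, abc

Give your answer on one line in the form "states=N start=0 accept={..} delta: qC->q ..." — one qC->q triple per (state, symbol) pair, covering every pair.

states=3 start=0 accept={0,1} delta: 0a->0 0b->1 0c->0 1a->0 1b->0 1c->2 2a->0 2b->0 2c->0

Grow the machine one transition at a time. Run the examples from 0; the earliest place one falls off (shortest prefix, ties alphabetical) gets sent to the lowest-numbered state that keeps every Accept/Reject pair distinguishable — a pair clashes when both reach the same state with identical unread suffix — and to a fresh state only if none does.
a: 0a undefined. 0a->0: ok.
b: 0b undefined. 0b->0: no, c/bc meet in 0 with "c" left. Open state 1: 0b->1.
c: 0c undefined. 0c->0: ok.
ba: 1a undefined. 1a->0: ok.
bb: 1b undefined. 1b->0: ok.
bc: 1c undefined. 1c->0: no, bcc/bc meet in 0. 1c->1: no, accab/bc meet in 1. Open state 2: 1c->2.
bca: 2a undefined. 2a->0: ok.
bcb: 2b undefined. 2b->0: ok.
bcc: 2c undefined. 2c->0: ok.
All examples now run through 3 states with every (state, symbol) defined. Accept strings end in {0,1}, Reject strings end in {2}; accept={0,1}.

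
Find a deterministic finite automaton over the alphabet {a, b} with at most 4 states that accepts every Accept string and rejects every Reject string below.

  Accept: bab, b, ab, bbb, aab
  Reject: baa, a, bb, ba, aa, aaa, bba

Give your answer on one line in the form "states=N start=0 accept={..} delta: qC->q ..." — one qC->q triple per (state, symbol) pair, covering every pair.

Fold the examples into a partial DFA from state 0: repeatedly fix the first undefined (state, symbol) met by the shortest-then-alphabetical prefix, trying targets in increasing order and rejecting any under which an Accept and a Reject string meet in one state with the same remainder; add a state when all current targets are rejected. Accepting states are where Accept strings end.
a: 0a undefined. 0a->0: ok.
b: 0b undefined. 0b->0: no, bab/baa meet in 0. Open state 1: 0b->1.
ba: 1a undefined. 1a->0: ok.
bb: 1b undefined. 1b->0: ok.
All examples now run through 2 states with every (state, symbol) defined. Accept strings end in {1}, Reject strings end in {0}; accept={1}.

states=2 start=0 accept={1} delta: 0a->0 0b->1 1a->0 1b->0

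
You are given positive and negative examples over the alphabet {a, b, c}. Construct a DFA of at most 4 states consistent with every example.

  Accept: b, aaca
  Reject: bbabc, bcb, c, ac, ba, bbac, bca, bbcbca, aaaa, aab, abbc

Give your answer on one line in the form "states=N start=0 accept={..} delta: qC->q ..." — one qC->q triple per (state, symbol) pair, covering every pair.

Fold the examples into a partial DFA from state 0: repeatedly fix the first undefined (state, symbol) met by the shortest-then-alphabetical prefix, trying targets in increasing order and rejecting any under which an Accept and a Reject string meet in one state with the same remainder; add a state when all current targets are rejected. Accepting states are where Accept strings end.
a: 0a undefined. 0a->0: no, b/aab meet in 0 with "b" left. Open state 1: 0a->1.
b: 0b undefined. 0b->0: ok.
c: 0c undefined. 0c->0: no, b/bcb meet in 0. 0c->1: ok.
aa: 1a undefined. 1a->0: no, b/bca meet in 0. 1a->1: ok.
ab: 1b undefined. 1b->0: no, b/bcb meet in 0. 1b->1: no, aaca/bbcbca meet in 1 with "ca" left. Open state 2: 1b->2.
ac: 1c undefined. 1c->0: no, b/ac meet in 0. 1c->1: no, aaca/c meet in 1. 1c->2: ok.
abb: 2b undefined. 2b->0: ok.
aaca: 2a undefined. 2a->0: ok.
bbabc: 2c undefined. 2c->0: no, b/bbabc meet in 0. 2c->1: ok.
All examples now run through 3 states with every (state, symbol) defined. Accept strings end in {0}, Reject strings end in {1,2}; accept={0}.

states=3 start=0 accept={0} delta: 0a->1 0b->0 0c->1 1a->1 1b->2 1c->2 2a->0 2b->0 2c->1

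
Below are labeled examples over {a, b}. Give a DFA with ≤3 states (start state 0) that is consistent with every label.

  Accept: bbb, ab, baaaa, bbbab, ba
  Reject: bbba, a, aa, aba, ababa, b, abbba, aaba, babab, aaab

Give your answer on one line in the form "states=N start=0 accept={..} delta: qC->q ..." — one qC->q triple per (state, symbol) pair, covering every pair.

states=3 start=0 accept={0} delta: 0a->1 0b->2 1a->2 1b->0 2a->0 2b->1

Fold the examples into a partial DFA from state 0: repeatedly fix the first undefined (state, symbol) met by the shortest-then-alphabetical prefix, trying targets in increasing order and rejecting any under which an Accept and a Reject string meet in one state with the same remainder; add a state when all current targets are rejected. Accepting states are where Accept strings end.
a: 0a undefined. 0a->0: no, ab/b meet in 0 with "b" left. Open state 1: 0a->1.
b: 0b undefined. 0b->0: no, bbb/b meet in 0. 0b->1: no, ba/aa meet in 1 with "a" left. Open state 2: 0b->2.
aa: 1a undefined. 1a->0: no, ab/aaab meet in 1 with "b" left. 1a->1: no, ab/aaab meet in 1 with "b" left. 1a->2: ok.
ab: 1b undefined. 1b->0: ok.
ba: 2a undefined. 2a->0: ok.
bb: 2b undefined. 2b->0: no, bbb/aa meet in 2. 2b->1: ok.
All examples now run through 3 states with every (state, symbol) defined. Accept strings end in {0}, Reject strings end in {1,2}; accept={0}.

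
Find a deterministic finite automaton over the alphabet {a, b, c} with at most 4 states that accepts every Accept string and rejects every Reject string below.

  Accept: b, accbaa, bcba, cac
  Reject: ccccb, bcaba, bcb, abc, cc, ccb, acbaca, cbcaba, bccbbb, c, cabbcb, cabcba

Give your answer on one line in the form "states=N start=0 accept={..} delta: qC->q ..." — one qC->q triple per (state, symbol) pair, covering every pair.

State merging on the prefix tree: take the shortest (then alphabetical) example prefix whose next move is undefined and point that move at state 0, else 1, else 2, ...; a target is out if some Accept/Reject pair would then sit in one state with the same input left (inseparable). If every existing state is out, open a new one.
a: 0a undefined. 0a->0: ok.
b: 0b undefined. 0b->0: ok.
c: 0c undefined. 0c->0: no, b/ccccb meet in 0. Open state 1: 0c->1.
ca: 1a undefined. 1a->0: no, b/bcaba meet in 0. 1a->1: no, bcba/bcaba meet in 1 with "ba" left. Open state 2: 1a->2.
cb: 1b undefined. 1b->0: no, b/bcb meet in 0. 1b->1: ok.
cc: 1c undefined. 1c->0: no, b/ccccb meet in 0. 1c->1: ok.
cab: 2b undefined. 2b->0: no, b/bcaba meet in 0. 2b->1: no, bcba/bcaba meet in 2. 2b->2: no, accbaa/bcaba meet in 2 with "a" left. Open state 3: 2b->3.
cac: 2c undefined. 2c->0: no, b/acbaca meet in 0. 2c->1: no, bcba/acbaca meet in 2. 2c->2: no, accbaa/acbaca meet in 2 with "a" left. 2c->3: ok.
cabb: 3b undefined. 3b->0: ok.
cabc: 3c undefined. 3c->0: no, b/cabcba meet in 0. 3c->1: no, bcba/cabcba meet in 2. 3c->2: ok.
bcaba: 3a undefined. 3a->0: no, b/bcaba meet in 0. 3a->1: ok.
accbaa: 2a undefined. 2a->0: ok.
All examples now run through 4 states with every (state, symbol) defined. Accept strings end in {0,2,3}, Reject strings end in {1}; accept={0,2,3}.

states=4 start=0 accept={0,2,3} delta: 0a->0 0b->0 0c->1 1a->2 1b->1 1c->1 2a->0 2b->3 2c->3 3a->1 3b->0 3c->2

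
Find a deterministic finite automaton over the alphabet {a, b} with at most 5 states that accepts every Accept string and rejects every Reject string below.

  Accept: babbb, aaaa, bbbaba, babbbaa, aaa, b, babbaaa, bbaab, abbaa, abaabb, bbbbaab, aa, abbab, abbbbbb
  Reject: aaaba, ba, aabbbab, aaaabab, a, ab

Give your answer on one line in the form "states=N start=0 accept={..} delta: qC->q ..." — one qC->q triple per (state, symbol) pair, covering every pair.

Grow the machine one transition at a time. Run the examples from 0; the earliest place one falls off (shortest prefix, ties alphabetical) gets sent to the lowest-numbered state that keeps every Accept/Reject pair distinguishable — a pair clashes when both reach the same state with identical unread suffix — and to a fresh state only if none does.
a: 0a undefined. 0a->0: no, aaaa/a meet in 0. Open state 1: 0a->1.
b: 0b undefined. 0b->0: ok.
aa: 1a undefined. 1a->0: no, bbbaba/aaaba meet in 1 with "ba" left. 1a->1: no, aaaa/ba meet in 1. Open state 2: 1a->2.
ab: 1b undefined. 1b->0: no, babbb/ab meet in 0. 1b->1: no, babbb/ba meet in 1. 1b->2: no, aa/ab meet in 2. Open state 3: 1b->3.
aaa: 2a undefined. 2a->0: no, aaaa/aaaba meet in 1. 2a->1: no, bbbaba/aaaba meet in 3 with "a" left. 2a->2: ok.
aab: 2b undefined. 2b->0: ok.
aba: 3a undefined. 3a->0: ok.
abb: 3b undefined. 3b->0: no, abbab/aabbbab meet in 3. 3b->1: no, babbb/aabbbab meet in 3. 3b->2: ok.
All examples now run through 4 states with every (state, symbol) defined. Accept strings end in {0,2}, Reject strings end in {1,3}; accept={0,2}.

states=4 start=0 accept={0,2} delta: 0a->1 0b->0 1a->2 1b->3 2a->2 2b->0 3a->0 3b->2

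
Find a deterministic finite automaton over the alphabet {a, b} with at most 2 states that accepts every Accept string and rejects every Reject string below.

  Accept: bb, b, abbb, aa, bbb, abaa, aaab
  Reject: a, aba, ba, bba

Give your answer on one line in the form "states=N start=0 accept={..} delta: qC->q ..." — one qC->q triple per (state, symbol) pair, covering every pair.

states=2 start=0 accept={0} delta: 0a->1 0b->0 1a->0 1b->0

State merging on the prefix tree: take the shortest (then alphabetical) example prefix whose next move is undefined and point that move at state 0, else 1, else 2, ...; a target is out if some Accept/Reject pair would then sit in one state with the same input left (inseparable). If every existing state is out, open a new one.
a: 0a undefined. 0a->0: no, aa/a meet in 0. Open state 1: 0a->1.
b: 0b undefined. 0b->0: ok.
aa: 1a undefined. 1a->0: ok.
ab: 1b undefined. 1b->0: ok.
All examples now run through 2 states with every (state, symbol) defined. Accept strings end in {0}, Reject strings end in {1}; accept={0}.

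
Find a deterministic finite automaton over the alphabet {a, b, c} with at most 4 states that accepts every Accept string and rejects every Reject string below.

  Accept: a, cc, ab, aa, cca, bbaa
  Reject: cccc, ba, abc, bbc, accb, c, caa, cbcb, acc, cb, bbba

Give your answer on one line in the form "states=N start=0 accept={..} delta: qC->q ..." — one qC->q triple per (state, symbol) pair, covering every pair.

Fold the examples into a partial DFA from state 0: repeatedly fix the first undefined (state, symbol) met by the shortest-then-alphabetical prefix, trying targets in increasing order and rejecting any under which an Accept and a Reject string meet in one state with the same remainder; add a state when all current targets are rejected. Accepting states are where Accept strings end.
a: 0a undefined. 0a->0: no, cc/acc meet in 0 with "cc" left. Open state 1: 0a->1.
b: 0b undefined. 0b->0: no, a/ba meet in 1. 0b->1: no, aa/ba meet in 1 with "a" left. Open state 2: 0b->2.
c: 0c undefined. 0c->0: no, cc/cccc meet in 0. 0c->1: no, a/c meet in 1. 0c->2: ok.
aa: 1a undefined. 1a->0: ok.
ab: 1b undefined. 1b->0: ok.
ac: 1c undefined. 1c->0: ok.
ba: 2a undefined. 2a->0: no, a/caa meet in 1. 2a->1: no, a/ba meet in 1. 2a->2: ok.
bb: 2b undefined. 2b->0: no, ab/accb meet in 0. 2b->1: no, a/accb meet in 1. 2b->2: no, cc/bbc meet in 2 with "c" left. Open state 3: 2b->3.
cc: 2c undefined. 2c->0: no, cc/cccc meet in 0. 2c->1: ok.
bba: 3a undefined. 3a->0: ok.
bbb: 3b undefined. 3b->0: no, a/bbba meet in 1. 3b->1: no, ab/bbba meet in 0. 3b->2: ok.
bbc: 3c undefined. 3c->0: no, ab/bbc meet in 0. 3c->1: no, a/bbc meet in 1. 3c->2: ok.
All examples now run through 4 states with every (state, symbol) defined. Accept strings end in {0,1}, Reject strings end in {2,3}; accept={0,1}.

states=4 start=0 accept={0,1} delta: 0a->1 0b->2 0c->2 1a->0 1b->0 1c->0 2a->2 2b->3 2c->1 3a->0 3b->2 3c->2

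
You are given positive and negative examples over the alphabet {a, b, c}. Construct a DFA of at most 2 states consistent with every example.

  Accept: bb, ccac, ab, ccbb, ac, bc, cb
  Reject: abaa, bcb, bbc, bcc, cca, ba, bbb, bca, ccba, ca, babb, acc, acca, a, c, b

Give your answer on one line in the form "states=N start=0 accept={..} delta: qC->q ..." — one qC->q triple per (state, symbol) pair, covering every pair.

states=2 start=0 accept={0} delta: 0a->1 0b->1 0c->1 1a->1 1b->0 1c->0

Grow the machine one transition at a time. Run the examples from 0; the earliest place one falls off (shortest prefix, ties alphabetical) gets sent to the lowest-numbered state that keeps every Accept/Reject pair distinguishable — a pair clashes when both reach the same state with identical unread suffix — and to a fresh state only if none does.
a: 0a undefined. 0a->0: no, ab/b meet in 0 with "b" left. Open state 1: 0a->1.
b: 0b undefined. 0b->0: no, bb/bbb meet in 0. 0b->1: ok.
c: 0c undefined. 0c->0: no, cb/cca meet in 1. 0c->1: ok.
ab: 1b undefined. 1b->0: ok.
ac: 1c undefined. 1c->0: ok.
ba: 1a undefined. 1a->0: no, bb/abaa meet in 0. 1a->1: ok.
All examples now run through 2 states with every (state, symbol) defined. Accept strings end in {0}, Reject strings end in {1}; accept={0}.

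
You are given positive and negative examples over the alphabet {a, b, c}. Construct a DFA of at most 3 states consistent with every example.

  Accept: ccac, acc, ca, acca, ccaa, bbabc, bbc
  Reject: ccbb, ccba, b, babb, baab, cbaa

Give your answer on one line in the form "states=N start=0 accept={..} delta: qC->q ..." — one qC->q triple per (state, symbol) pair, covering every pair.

Grow the machine one transition at a time. Run the examples from 0; the earliest place one falls off (shortest prefix, ties alphabetical) gets sent to the lowest-numbered state that keeps every Accept/Reject pair distinguishable — a pair clashes when both reach the same state with identical unread suffix — and to a fresh state only if none does.
a: 0a undefined. 0a->0: ok.
b: 0b undefined. 0b->0: ok.
c: 0c undefined. 0c->0: no, ccac/ccbb meet in 0. Open state 1: 0c->1.
ca: 1a undefined. 1a->0: no, ca/b meet in 0. 1a->1: ok.
cb: 1b undefined. 1b->0: ok.
cc: 1c undefined. 1c->0: no, acc/ccbb meet in 0. 1c->1: ok.
All examples now run through 2 states with every (state, symbol) defined. Accept strings end in {1}, Reject strings end in {0}; accept={1}.

states=2 start=0 accept={1} delta: 0a->0 0b->0 0c->1 1a->1 1b->0 1c->1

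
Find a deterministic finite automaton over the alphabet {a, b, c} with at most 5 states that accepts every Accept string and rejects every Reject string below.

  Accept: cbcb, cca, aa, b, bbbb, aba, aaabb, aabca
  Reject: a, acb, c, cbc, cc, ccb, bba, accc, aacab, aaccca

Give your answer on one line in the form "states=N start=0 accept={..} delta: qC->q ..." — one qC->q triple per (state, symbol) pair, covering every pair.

states=5 start=0 accept={0,2} delta: 0a->1 0b->0 0c->1 1a->2 1b->2 1c->3 2a->0 2b->0 2c->4 3a->0 3b->1 3c->0 4a->3 4b->0 4c->2

Grow the machine one transition at a time. Run the examples from 0; the earliest place one falls off (shortest prefix, ties alphabetical) gets sent to the lowest-numbered state that keeps every Accept/Reject pair distinguishable — a pair clashes when both reach the same state with identical unread suffix — and to a fresh state only if none does.
a: 0a undefined. 0a->0: no, aa/a meet in 0. Open state 1: 0a->1.
b: 0b undefined. 0b->0: ok.
c: 0c undefined. 0c->0: no, cbcb/c meet in 0. 0c->1: ok.
aa: 1a undefined. 1a->0: no, aa/aacab meet in 0. 1a->1: no, aa/a meet in 1. Open state 2: 1a->2.
ab: 1b undefined. 1b->0: no, aba/a meet in 1. 1b->1: no, cbcb/acb meet in 1 with "cb" left. 1b->2: ok.
ac: 1c undefined. 1c->0: no, cca/a meet in 1. 1c->1: no, cca/acb meet in 2. 1c->2: no, aa/cc meet in 2. Open state 3: 1c->3.
aaa: 2a undefined. 2a->0: ok.
aab: 2b undefined. 2b->0: ok.
aac: 2c undefined. 2c->0: no, cbcb/cbc meet in 0. 2c->1: no, b/aacab meet in 0. 2c->2: no, cbcb/aacab meet in 0. 2c->3: no, cbcb/acb meet in 3 with "b" left. Open state 4: 2c->4.
acb: 3b undefined. 3b->0: no, b/acb meet in 0. 3b->1: ok.
acc: 3c undefined. 3c->0: ok.
cca: 3a undefined. 3a->0: ok.
aaca: 4a undefined. 4a->0: no, cca/aacab meet in 0. 4a->1: no, aa/aacab meet in 2. 4a->2: no, cca/aacab meet in 0. 4a->3: ok.
aacc: 4c undefined. 4c->0: no, aa/aaccca meet in 2. 4c->1: no, cca/aaccca meet in 0. 4c->2: ok.
cbcb: 4b undefined. 4b->0: ok.
All examples now run through 5 states with every (state, symbol) defined. Accept strings end in {0,2}, Reject strings end in {1,3,4}; accept={0,2}.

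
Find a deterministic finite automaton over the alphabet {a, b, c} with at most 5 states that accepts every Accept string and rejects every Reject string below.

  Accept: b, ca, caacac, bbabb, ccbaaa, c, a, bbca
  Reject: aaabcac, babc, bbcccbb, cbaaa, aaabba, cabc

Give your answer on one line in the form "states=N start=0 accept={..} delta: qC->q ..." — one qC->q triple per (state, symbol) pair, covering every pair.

State merging on the prefix tree: take the shortest (then alphabetical) example prefix whose next move is undefined and point that move at state 0, else 1, else 2, ...; a target is out if some Accept/Reject pair would then sit in one state with the same input left (inseparable). If every existing state is out, open a new one.
a: 0a undefined. 0a->0: ok.
b: 0b undefined. 0b->0: no, b/aaabba meet in 0. Open state 1: 0b->1.
c: 0c undefined. 0c->0: no, ccbaaa/cbaaa meet in 1 with "aaa" left. 0c->1: ok.
ba: 1a undefined. 1a->0: ok.
bb: 1b undefined. 1b->0: no, ca/cbaaa meet in 0. 1b->1: no, ca/cbaaa meet in 0. Open state 2: 1b->2.
cc: 1c undefined. 1c->0: no, b/aaabcac meet in 1. 1c->1: no, b/aaabcac meet in 1. 1c->2: ok.
bba: 2a undefined. 2a->0: no, b/aaabcac meet in 1. 2a->1: no, b/aaabba meet in 1. 2a->2: ok.
bbc: 2c undefined. 2c->0: no, ca/aaabcac meet in 0. 2c->1: no, b/aaabcac meet in 1. 2c->2: no, bbabb/bbcccbb meet in 2 with "bb" left. Open state 3: 2c->3.
ccb: 2b undefined. 2b->0: ok.
bbca: 3a undefined. 3a->0: ok.
bbcc: 3c undefined. 3c->0: no, ca/bbcccbb meet in 0. 3c->1: no, b/bbcccbb meet in 1. 3c->2: ok.
bbcccb: 3b undefined. 3b->0: no, b/bbcccbb meet in 1. 3b->1: ok.
All examples now run through 4 states with every (state, symbol) defined. Accept strings end in {0,1}, Reject strings end in {2,3}; accept={0,1}.

states=4 start=0 accept={0,1} delta: 0a->0 0b->1 0c->1 1a->0 1b->2 1c->2 2a->2 2b->0 2c->3 3a->0 3b->1 3c->2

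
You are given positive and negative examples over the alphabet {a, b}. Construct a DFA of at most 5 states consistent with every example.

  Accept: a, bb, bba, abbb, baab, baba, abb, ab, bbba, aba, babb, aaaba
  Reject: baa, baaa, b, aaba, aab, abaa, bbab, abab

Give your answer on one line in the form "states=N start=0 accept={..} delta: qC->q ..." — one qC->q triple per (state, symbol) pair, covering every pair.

State merging on the prefix tree: take the shortest (then alphabetical) example prefix whose next move is undefined and point that move at state 0, else 1, else 2, ...; a target is out if some Accept/Reject pair would then sit in one state with the same input left (inseparable). If every existing state is out, open a new one.
a: 0a undefined. 0a->0: no, ab/b meet in 0 with "b" left. Open state 1: 0a->1.
b: 0b undefined. 0b->0: no, bb/b meet in 0. 0b->1: no, a/b meet in 1. Open state 2: 0b->2.
aa: 1a undefined. 1a->0: ok.
ab: 1b undefined. 1b->0: no, abb/b meet in 2. 1b->1: no, a/abaa meet in 1. 1b->2: no, ab/b meet in 2. Open state 3: 1b->3.
ba: 2a undefined. 2a->0: no, a/baa meet in 1. 2a->1: no, a/baaa meet in 1. 2a->2: ok.
bb: 2b undefined. 2b->0: no, ab/bbab meet in 3. 2b->1: ok.
aba: 3a undefined. 3a->0: no, a/abaa meet in 1. 3a->1: no, bba/abaa meet in 0. 3a->2: no, a/abab meet in 1. 3a->3: no, abb/abab meet in 3 with "b" left. Open state 4: 3a->4.
abb: 3b undefined. 3b->0: no, abbb/baa meet in 2. 3b->1: ok.
abaa: 4a undefined. 4a->0: no, bba/abaa meet in 0. 4a->1: no, a/abaa meet in 1. 4a->2: ok.
abab: 4b undefined. 4b->0: no, bba/abab meet in 0. 4b->1: no, a/abab meet in 1. 4b->2: ok.
All examples now run through 5 states with every (state, symbol) defined. Accept strings end in {0,1,3,4}, Reject strings end in {2}; accept={0,1,3,4}.

states=5 start=0 accept={0,1,3,4} delta: 0a->1 0b->2 1a->0 1b->3 2a->2 2b->1 3a->4 3b->1 4a->2 4b->2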